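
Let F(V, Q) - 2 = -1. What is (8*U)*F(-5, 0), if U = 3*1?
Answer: 24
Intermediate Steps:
F(V, Q) = 1 (F(V, Q) = 2 - 1 = 1)
U = 3
(8*U)*F(-5, 0) = (8*3)*1 = 24*1 = 24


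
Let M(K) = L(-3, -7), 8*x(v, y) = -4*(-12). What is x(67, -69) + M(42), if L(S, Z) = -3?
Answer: 3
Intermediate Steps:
x(v, y) = 6 (x(v, y) = (-4*(-12))/8 = (⅛)*48 = 6)
M(K) = -3
x(67, -69) + M(42) = 6 - 3 = 3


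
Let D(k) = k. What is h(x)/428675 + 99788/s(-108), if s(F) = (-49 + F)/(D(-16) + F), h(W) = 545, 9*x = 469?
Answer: 1060860215433/13460395 ≈ 78814.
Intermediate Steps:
x = 469/9 (x = (1/9)*469 = 469/9 ≈ 52.111)
s(F) = (-49 + F)/(-16 + F)
h(x)/428675 + 99788/s(-108) = 545/428675 + 99788/(((-49 - 108)/(-16 - 108))) = 545*(1/428675) + 99788/((-157/(-124))) = 109/85735 + 99788/((-1/124*(-157))) = 109/85735 + 99788/(157/124) = 109/85735 + 99788*(124/157) = 109/85735 + 12373712/157 = 1060860215433/13460395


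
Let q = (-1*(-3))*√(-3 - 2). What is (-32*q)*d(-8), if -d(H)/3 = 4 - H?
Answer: 3456*I*√5 ≈ 7727.9*I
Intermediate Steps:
d(H) = -12 + 3*H (d(H) = -3*(4 - H) = -12 + 3*H)
q = 3*I*√5 (q = 3*√(-5) = 3*(I*√5) = 3*I*√5 ≈ 6.7082*I)
(-32*q)*d(-8) = (-96*I*√5)*(-12 + 3*(-8)) = (-96*I*√5)*(-12 - 24) = -96*I*√5*(-36) = 3456*I*√5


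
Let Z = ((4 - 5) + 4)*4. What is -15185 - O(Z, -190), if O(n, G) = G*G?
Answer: -51285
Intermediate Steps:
Z = 12 (Z = (-1 + 4)*4 = 3*4 = 12)
O(n, G) = G²
-15185 - O(Z, -190) = -15185 - 1*(-190)² = -15185 - 1*36100 = -15185 - 36100 = -51285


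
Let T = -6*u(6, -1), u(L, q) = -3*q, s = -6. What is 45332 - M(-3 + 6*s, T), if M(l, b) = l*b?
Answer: 44630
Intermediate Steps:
T = -18 (T = -(-18)*(-1) = -6*3 = -18)
M(l, b) = b*l
45332 - M(-3 + 6*s, T) = 45332 - (-18)*(-3 + 6*(-6)) = 45332 - (-18)*(-3 - 36) = 45332 - (-18)*(-39) = 45332 - 1*702 = 45332 - 702 = 44630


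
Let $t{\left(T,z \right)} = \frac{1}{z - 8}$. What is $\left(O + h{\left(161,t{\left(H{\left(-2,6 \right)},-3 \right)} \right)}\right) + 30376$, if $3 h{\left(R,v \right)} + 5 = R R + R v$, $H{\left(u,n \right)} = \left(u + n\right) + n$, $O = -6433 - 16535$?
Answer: $\frac{529379}{33} \approx 16042.0$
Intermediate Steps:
$O = -22968$ ($O = -6433 - 16535 = -22968$)
$H{\left(u,n \right)} = u + 2 n$ ($H{\left(u,n \right)} = \left(n + u\right) + n = u + 2 n$)
$t{\left(T,z \right)} = \frac{1}{-8 + z}$
$h{\left(R,v \right)} = - \frac{5}{3} + \frac{R^{2}}{3} + \frac{R v}{3}$ ($h{\left(R,v \right)} = - \frac{5}{3} + \frac{R R + R v}{3} = - \frac{5}{3} + \frac{R^{2} + R v}{3} = - \frac{5}{3} + \left(\frac{R^{2}}{3} + \frac{R v}{3}\right) = - \frac{5}{3} + \frac{R^{2}}{3} + \frac{R v}{3}$)
$\left(O + h{\left(161,t{\left(H{\left(-2,6 \right)},-3 \right)} \right)}\right) + 30376 = \left(-22968 + \left(- \frac{5}{3} + \frac{161^{2}}{3} + \frac{1}{3} \cdot 161 \frac{1}{-8 - 3}\right)\right) + 30376 = \left(-22968 + \left(- \frac{5}{3} + \frac{1}{3} \cdot 25921 + \frac{1}{3} \cdot 161 \frac{1}{-11}\right)\right) + 30376 = \left(-22968 + \left(- \frac{5}{3} + \frac{25921}{3} + \frac{1}{3} \cdot 161 \left(- \frac{1}{11}\right)\right)\right) + 30376 = \left(-22968 - - \frac{284915}{33}\right) + 30376 = \left(-22968 + \frac{284915}{33}\right) + 30376 = - \frac{473029}{33} + 30376 = \frac{529379}{33}$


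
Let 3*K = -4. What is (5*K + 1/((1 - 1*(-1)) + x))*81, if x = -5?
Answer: -567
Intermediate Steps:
K = -4/3 (K = (⅓)*(-4) = -4/3 ≈ -1.3333)
(5*K + 1/((1 - 1*(-1)) + x))*81 = (5*(-4/3) + 1/((1 - 1*(-1)) - 5))*81 = (-20/3 + 1/((1 + 1) - 5))*81 = (-20/3 + 1/(2 - 5))*81 = (-20/3 + 1/(-3))*81 = (-20/3 - ⅓)*81 = -7*81 = -567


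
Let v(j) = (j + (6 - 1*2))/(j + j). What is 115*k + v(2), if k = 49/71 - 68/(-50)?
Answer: 168459/710 ≈ 237.27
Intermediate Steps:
v(j) = (4 + j)/(2*j) (v(j) = (j + (6 - 2))/((2*j)) = (j + 4)*(1/(2*j)) = (4 + j)*(1/(2*j)) = (4 + j)/(2*j))
k = 3639/1775 (k = 49*(1/71) - 68*(-1/50) = 49/71 + 34/25 = 3639/1775 ≈ 2.0501)
115*k + v(2) = 115*(3639/1775) + (1/2)*(4 + 2)/2 = 83697/355 + (1/2)*(1/2)*6 = 83697/355 + 3/2 = 168459/710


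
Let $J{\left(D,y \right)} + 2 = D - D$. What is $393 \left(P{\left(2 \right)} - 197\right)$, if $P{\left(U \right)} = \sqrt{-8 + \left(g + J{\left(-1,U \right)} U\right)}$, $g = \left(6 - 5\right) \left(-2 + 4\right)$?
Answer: $-77421 + 393 i \sqrt{10} \approx -77421.0 + 1242.8 i$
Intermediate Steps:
$J{\left(D,y \right)} = -2$ ($J{\left(D,y \right)} = -2 + \left(D - D\right) = -2 + 0 = -2$)
$g = 2$ ($g = 1 \cdot 2 = 2$)
$P{\left(U \right)} = \sqrt{-6 - 2 U}$ ($P{\left(U \right)} = \sqrt{-8 - \left(-2 + 2 U\right)} = \sqrt{-6 - 2 U}$)
$393 \left(P{\left(2 \right)} - 197\right) = 393 \left(\sqrt{-6 - 4} - 197\right) = 393 \left(\sqrt{-10} - 197\right) = 393 \left(i \sqrt{10} - 197\right) = 393 \left(-197 + i \sqrt{10}\right) = -77421 + 393 i \sqrt{10}$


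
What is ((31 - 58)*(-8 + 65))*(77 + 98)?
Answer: -269325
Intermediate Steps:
((31 - 58)*(-8 + 65))*(77 + 98) = -27*57*175 = -1539*175 = -269325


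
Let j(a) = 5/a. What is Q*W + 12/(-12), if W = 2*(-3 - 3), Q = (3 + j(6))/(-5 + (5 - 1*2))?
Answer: 22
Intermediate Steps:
Q = -23/12 (Q = (3 + 5/6)/(-5 + (5 - 1*2)) = (3 + 5*(1/6))/(-5 + (5 - 2)) = (3 + 5/6)/(-5 + 3) = (23/6)/(-2) = (23/6)*(-1/2) = -23/12 ≈ -1.9167)
W = -12 (W = 2*(-6) = -12)
Q*W + 12/(-12) = -23/12*(-12) + 12/(-12) = 23 + 12*(-1/12) = 23 - 1 = 22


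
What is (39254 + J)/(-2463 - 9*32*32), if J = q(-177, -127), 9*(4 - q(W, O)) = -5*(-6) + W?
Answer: -117823/35037 ≈ -3.3628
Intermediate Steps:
q(W, O) = 2/3 - W/9 (q(W, O) = 4 - (-5*(-6) + W)/9 = 4 - (30 + W)/9 = 4 + (-10/3 - W/9) = 2/3 - W/9)
J = 61/3 (J = 2/3 - 1/9*(-177) = 2/3 + 59/3 = 61/3 ≈ 20.333)
(39254 + J)/(-2463 - 9*32*32) = (39254 + 61/3)/(-2463 - 9*32*32) = 117823/(3*(-2463 - 288*32)) = 117823/(3*(-2463 - 9216)) = (117823/3)/(-11679) = (117823/3)*(-1/11679) = -117823/35037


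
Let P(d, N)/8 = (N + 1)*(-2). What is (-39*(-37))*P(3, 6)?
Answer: -161616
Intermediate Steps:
P(d, N) = -16 - 16*N (P(d, N) = 8*((N + 1)*(-2)) = 8*((1 + N)*(-2)) = 8*(-2 - 2*N) = -16 - 16*N)
(-39*(-37))*P(3, 6) = (-39*(-37))*(-16 - 16*6) = 1443*(-16 - 96) = 1443*(-112) = -161616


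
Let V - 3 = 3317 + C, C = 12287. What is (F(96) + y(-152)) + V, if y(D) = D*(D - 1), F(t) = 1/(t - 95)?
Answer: 38864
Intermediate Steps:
F(t) = 1/(-95 + t)
V = 15607 (V = 3 + (3317 + 12287) = 3 + 15604 = 15607)
y(D) = D*(-1 + D)
(F(96) + y(-152)) + V = (1/(-95 + 96) - 152*(-1 - 152)) + 15607 = (1/1 - 152*(-153)) + 15607 = (1 + 23256) + 15607 = 23257 + 15607 = 38864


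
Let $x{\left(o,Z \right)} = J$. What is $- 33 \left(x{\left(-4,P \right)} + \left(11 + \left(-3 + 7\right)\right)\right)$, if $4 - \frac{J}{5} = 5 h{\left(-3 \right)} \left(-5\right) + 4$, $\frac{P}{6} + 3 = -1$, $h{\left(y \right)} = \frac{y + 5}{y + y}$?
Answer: $880$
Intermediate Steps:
$h{\left(y \right)} = \frac{5 + y}{2 y}$
$P = -24$ ($P = -18 + 6 \left(-1\right) = -18 - 6 = -24$)
$J = - \frac{125}{3}$ ($J = 20 - 5 \left(5 \frac{5 - 3}{2 \left(-3\right)} \left(-5\right) + 4\right) = 20 - 5 \left(5 \cdot \frac{1}{2} \left(- \frac{1}{3}\right) 2 \left(-5\right) + 4\right) = 20 - 5 \left(5 \left(- \frac{1}{3}\right) \left(-5\right) + 4\right) = 20 - 5 \left(\left(- \frac{5}{3}\right) \left(-5\right) + 4\right) = 20 - 5 \left(\frac{25}{3} + 4\right) = 20 - \frac{185}{3} = - \frac{125}{3} \approx -41.667$)
$x{\left(o,Z \right)} = - \frac{125}{3}$
$- 33 \left(x{\left(-4,P \right)} + \left(11 + \left(-3 + 7\right)\right)\right) = - 33 \left(- \frac{125}{3} + \left(11 + \left(-3 + 7\right)\right)\right) = - 33 \left(- \frac{125}{3} + \left(11 + 4\right)\right) = - 33 \left(- \frac{125}{3} + 15\right) = \left(-33\right) \left(- \frac{80}{3}\right) = 880$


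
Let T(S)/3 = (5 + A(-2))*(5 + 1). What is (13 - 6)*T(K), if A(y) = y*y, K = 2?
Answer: 1134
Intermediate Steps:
A(y) = y**2
T(S) = 162 (T(S) = 3*((5 + (-2)**2)*(5 + 1)) = 3*((5 + 4)*6) = 3*(9*6) = 3*54 = 162)
(13 - 6)*T(K) = (13 - 6)*162 = 7*162 = 1134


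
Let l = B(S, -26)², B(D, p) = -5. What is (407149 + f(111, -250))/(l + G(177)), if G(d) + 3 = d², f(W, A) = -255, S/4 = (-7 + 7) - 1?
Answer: 406894/31351 ≈ 12.979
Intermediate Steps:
S = -4 (S = 4*((-7 + 7) - 1) = 4*(0 - 1) = 4*(-1) = -4)
G(d) = -3 + d²
l = 25 (l = (-5)² = 25)
(407149 + f(111, -250))/(l + G(177)) = (407149 - 255)/(25 + (-3 + 177²)) = 406894/(25 + (-3 + 31329)) = 406894/(25 + 31326) = 406894/31351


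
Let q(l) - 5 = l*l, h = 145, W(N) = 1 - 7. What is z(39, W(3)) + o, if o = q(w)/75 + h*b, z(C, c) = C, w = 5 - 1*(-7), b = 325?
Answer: 3537449/75 ≈ 47166.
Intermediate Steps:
W(N) = -6
w = 12 (w = 5 + 7 = 12)
q(l) = 5 + l² (q(l) = 5 + l*l = 5 + l²)
o = 3534524/75 (o = (5 + 12²)/75 + 145*325 = (5 + 144)*(1/75) + 47125 = 149*(1/75) + 47125 = 149/75 + 47125 = 3534524/75 ≈ 47127.)
z(39, W(3)) + o = 39 + 3534524/75 = 3537449/75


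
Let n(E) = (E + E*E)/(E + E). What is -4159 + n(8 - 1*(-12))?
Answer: -8297/2 ≈ -4148.5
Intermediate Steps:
n(E) = (E + E²)/(2*E) (n(E) = (E + E²)/((2*E)) = (E + E²)*(1/(2*E)) = (E + E²)/(2*E))
-4159 + n(8 - 1*(-12)) = -4159 + (½ + (8 - 1*(-12))/2) = -4159 + (½ + (8 + 12)/2) = -4159 + (½ + (½)*20) = -4159 + (½ + 10) = -4159 + 21/2 = -8297/2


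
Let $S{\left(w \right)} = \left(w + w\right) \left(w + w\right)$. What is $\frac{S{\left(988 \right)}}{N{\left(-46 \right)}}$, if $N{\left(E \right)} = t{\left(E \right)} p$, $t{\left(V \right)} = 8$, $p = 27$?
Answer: $\frac{488072}{27} \approx 18077.0$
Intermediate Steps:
$S{\left(w \right)} = 4 w^{2}$ ($S{\left(w \right)} = 2 w 2 w = 4 w^{2}$)
$N{\left(E \right)} = 216$ ($N{\left(E \right)} = 8 \cdot 27 = 216$)
$\frac{S{\left(988 \right)}}{N{\left(-46 \right)}} = \frac{4 \cdot 988^{2}}{216} = 4 \cdot 976144 \cdot \frac{1}{216} = 3904576 \cdot \frac{1}{216} = \frac{488072}{27}$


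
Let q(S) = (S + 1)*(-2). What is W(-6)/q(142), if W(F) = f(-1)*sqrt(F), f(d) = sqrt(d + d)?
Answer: sqrt(3)/143 ≈ 0.012112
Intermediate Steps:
f(d) = sqrt(2)*sqrt(d) (f(d) = sqrt(2*d) = sqrt(2)*sqrt(d))
q(S) = -2 - 2*S (q(S) = (1 + S)*(-2) = -2 - 2*S)
W(F) = I*sqrt(2)*sqrt(F) (W(F) = (sqrt(2)*sqrt(-1))*sqrt(F) = (sqrt(2)*I)*sqrt(F) = (I*sqrt(2))*sqrt(F) = I*sqrt(2)*sqrt(F))
W(-6)/q(142) = (I*sqrt(2)*sqrt(-6))/(-2 - 2*142) = (I*sqrt(2)*(I*sqrt(6)))/(-2 - 284) = -2*sqrt(3)/(-286) = -2*sqrt(3)*(-1/286) = sqrt(3)/143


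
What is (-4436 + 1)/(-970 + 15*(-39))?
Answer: 887/311 ≈ 2.8521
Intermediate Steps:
(-4436 + 1)/(-970 + 15*(-39)) = -4435/(-970 - 585) = -4435/(-1555) = -4435*(-1/1555) = 887/311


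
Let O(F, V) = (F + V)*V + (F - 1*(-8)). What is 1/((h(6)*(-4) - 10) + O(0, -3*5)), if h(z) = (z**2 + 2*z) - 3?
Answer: 1/43 ≈ 0.023256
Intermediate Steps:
O(F, V) = 8 + F + V*(F + V) (O(F, V) = V*(F + V) + (F + 8) = V*(F + V) + (8 + F) = 8 + F + V*(F + V))
h(z) = -3 + z**2 + 2*z
1/((h(6)*(-4) - 10) + O(0, -3*5)) = 1/(((-3 + 6**2 + 2*6)*(-4) - 10) + (8 + 0 + (-3*5)**2 + 0*(-3*5))) = 1/(((-3 + 36 + 12)*(-4) - 10) + (8 + 0 + (-15)**2 + 0*(-15))) = 1/((45*(-4) - 10) + (8 + 0 + 225 + 0)) = 1/((-180 - 10) + 233) = 1/(-190 + 233) = 1/43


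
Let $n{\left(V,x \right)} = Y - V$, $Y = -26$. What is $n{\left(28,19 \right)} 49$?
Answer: $-2646$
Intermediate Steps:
$n{\left(V,x \right)} = -26 - V$
$n{\left(28,19 \right)} 49 = \left(-26 - 28\right) 49 = \left(-54\right) 49 = -2646$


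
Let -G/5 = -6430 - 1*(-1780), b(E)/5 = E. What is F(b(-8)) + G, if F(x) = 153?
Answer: 23403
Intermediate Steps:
b(E) = 5*E
G = 23250 (G = -5*(-6430 - 1*(-1780)) = -5*(-6430 + 1780) = -5*(-4650) = 23250)
F(b(-8)) + G = 153 + 23250 = 23403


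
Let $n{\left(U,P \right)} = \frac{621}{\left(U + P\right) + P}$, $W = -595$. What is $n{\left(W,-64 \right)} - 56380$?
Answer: $- \frac{13587787}{241} \approx -56381.0$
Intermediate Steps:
$n{\left(U,P \right)} = \frac{621}{U + 2 P}$ ($n{\left(U,P \right)} = \frac{621}{\left(P + U\right) + P} = \frac{621}{U + 2 P}$)
$n{\left(W,-64 \right)} - 56380 = \frac{621}{-595 + 2 \left(-64\right)} - 56380 = \frac{621}{-595 - 128} - 56380 = \frac{621}{-723} - 56380 = 621 \left(- \frac{1}{723}\right) - 56380 = - \frac{207}{241} - 56380 = - \frac{13587787}{241}$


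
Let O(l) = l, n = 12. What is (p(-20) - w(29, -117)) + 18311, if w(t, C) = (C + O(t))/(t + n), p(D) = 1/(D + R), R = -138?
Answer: 118632521/6478 ≈ 18313.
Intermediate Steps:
p(D) = 1/(-138 + D) (p(D) = 1/(D - 138) = 1/(-138 + D))
w(t, C) = (C + t)/(12 + t) (w(t, C) = (C + t)/(t + 12) = (C + t)/(12 + t))
(p(-20) - w(29, -117)) + 18311 = (1/(-138 - 20) - (-117 + 29)/(12 + 29)) + 18311 = (1/(-158) - (-88)/41) + 18311 = (-1/158 - (-88)/41) + 18311 = (-1/158 - 1*(-88/41)) + 18311 = (-1/158 + 88/41) + 18311 = 13863/6478 + 18311 = 118632521/6478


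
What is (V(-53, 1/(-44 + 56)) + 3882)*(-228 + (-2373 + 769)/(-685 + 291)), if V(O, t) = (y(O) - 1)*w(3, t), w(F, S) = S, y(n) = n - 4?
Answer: -513111991/591 ≈ -8.6821e+5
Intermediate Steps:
y(n) = -4 + n
V(O, t) = t*(-5 + O) (V(O, t) = ((-4 + O) - 1)*t = (-5 + O)*t = t*(-5 + O))
(V(-53, 1/(-44 + 56)) + 3882)*(-228 + (-2373 + 769)/(-685 + 291)) = ((-5 - 53)/(-44 + 56) + 3882)*(-228 + (-2373 + 769)/(-685 + 291)) = (-58/12 + 3882)*(-228 - 1604/(-394)) = ((1/12)*(-58) + 3882)*(-228 - 1604*(-1/394)) = (-29/6 + 3882)*(-228 + 802/197) = (23263/6)*(-44114/197) = -513111991/591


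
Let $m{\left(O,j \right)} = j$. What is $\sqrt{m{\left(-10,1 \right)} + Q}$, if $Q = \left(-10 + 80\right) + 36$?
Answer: $\sqrt{107} \approx 10.344$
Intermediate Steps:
$Q = 106$ ($Q = 70 + 36 = 106$)
$\sqrt{m{\left(-10,1 \right)} + Q} = \sqrt{1 + 106} = \sqrt{107}$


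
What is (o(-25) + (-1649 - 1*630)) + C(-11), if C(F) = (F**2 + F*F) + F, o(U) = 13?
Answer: -2035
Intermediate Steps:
C(F) = F + 2*F**2 (C(F) = (F**2 + F**2) + F = 2*F**2 + F = F + 2*F**2)
(o(-25) + (-1649 - 1*630)) + C(-11) = (13 + (-1649 - 1*630)) - 11*(1 + 2*(-11)) = (13 + (-1649 - 630)) - 11*(1 - 22) = (13 - 2279) - 11*(-21) = -2266 + 231 = -2035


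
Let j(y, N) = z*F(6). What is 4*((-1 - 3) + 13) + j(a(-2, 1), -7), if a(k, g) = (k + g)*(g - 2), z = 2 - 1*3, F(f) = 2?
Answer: 34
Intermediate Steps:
z = -1 (z = 2 - 3 = -1)
a(k, g) = (-2 + g)*(g + k) (a(k, g) = (g + k)*(-2 + g) = (-2 + g)*(g + k))
j(y, N) = -2 (j(y, N) = -1*2 = -2)
4*((-1 - 3) + 13) + j(a(-2, 1), -7) = 4*((-1 - 3) + 13) - 2 = 4*(-4 + 13) - 2 = 4*9 - 2 = 36 - 2 = 34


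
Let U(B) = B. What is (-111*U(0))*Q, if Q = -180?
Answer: 0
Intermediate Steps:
(-111*U(0))*Q = -111*0*(-180) = 0*(-180) = 0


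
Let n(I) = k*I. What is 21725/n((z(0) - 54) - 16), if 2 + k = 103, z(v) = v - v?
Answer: -4345/1414 ≈ -3.0728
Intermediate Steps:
z(v) = 0
k = 101 (k = -2 + 103 = 101)
n(I) = 101*I
21725/n((z(0) - 54) - 16) = 21725/((101*((0 - 54) - 16))) = 21725/((101*(-54 - 16))) = 21725/((101*(-70))) = 21725/(-7070) = 21725*(-1/7070) = -4345/1414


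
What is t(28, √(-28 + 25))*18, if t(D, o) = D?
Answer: 504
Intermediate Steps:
t(28, √(-28 + 25))*18 = 28*18 = 504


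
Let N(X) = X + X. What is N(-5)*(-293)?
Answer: 2930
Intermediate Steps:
N(X) = 2*X
N(-5)*(-293) = (2*(-5))*(-293) = -10*(-293) = 2930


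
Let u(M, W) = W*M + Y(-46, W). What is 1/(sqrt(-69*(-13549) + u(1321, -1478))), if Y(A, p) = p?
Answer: -I*sqrt(1019035)/1019035 ≈ -0.00099062*I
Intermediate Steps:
u(M, W) = W + M*W (u(M, W) = W*M + W = M*W + W = W + M*W)
1/(sqrt(-69*(-13549) + u(1321, -1478))) = 1/(sqrt(-69*(-13549) - 1478*(1 + 1321))) = 1/(sqrt(934881 - 1478*1322)) = 1/(sqrt(934881 - 1953916)) = 1/(sqrt(-1019035)) = 1/(I*sqrt(1019035)) = -I*sqrt(1019035)/1019035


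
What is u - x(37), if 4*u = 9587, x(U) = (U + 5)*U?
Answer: 3371/4 ≈ 842.75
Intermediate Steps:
x(U) = U*(5 + U) (x(U) = (5 + U)*U = U*(5 + U))
u = 9587/4 (u = (¼)*9587 = 9587/4 ≈ 2396.8)
u - x(37) = 9587/4 - 37*(5 + 37) = 9587/4 - 37*42 = 9587/4 - 1*1554 = 9587/4 - 1554 = 3371/4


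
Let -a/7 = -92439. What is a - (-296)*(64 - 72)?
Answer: 644705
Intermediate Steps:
a = 647073 (a = -7*(-92439) = 647073)
a - (-296)*(64 - 72) = 647073 - (-296)*(64 - 72) = 647073 - (-296)*(-8) = 647073 - 1*2368 = 647073 - 2368 = 644705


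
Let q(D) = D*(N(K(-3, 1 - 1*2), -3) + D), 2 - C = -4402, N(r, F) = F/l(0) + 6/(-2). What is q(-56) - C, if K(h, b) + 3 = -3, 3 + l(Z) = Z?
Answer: -1156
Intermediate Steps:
l(Z) = -3 + Z
K(h, b) = -6 (K(h, b) = -3 - 3 = -6)
N(r, F) = -3 - F/3 (N(r, F) = F/(-3 + 0) + 6/(-2) = F/(-3) + 6*(-½) = F*(-⅓) - 3 = -F/3 - 3 = -3 - F/3)
C = 4404 (C = 2 - 1*(-4402) = 2 + 4402 = 4404)
q(D) = D*(-2 + D) (q(D) = D*((-3 - ⅓*(-3)) + D) = D*((-3 + 1) + D) = D*(-2 + D))
q(-56) - C = -56*(-2 - 56) - 1*4404 = -56*(-58) - 4404 = 3248 - 4404 = -1156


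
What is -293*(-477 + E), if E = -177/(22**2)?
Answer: 67696185/484 ≈ 1.3987e+5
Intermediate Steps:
E = -177/484 ≈ -0.36570
-293*(-477 + E) = -293*(-477 - 177/484) = -293*(-231045/484) = 67696185/484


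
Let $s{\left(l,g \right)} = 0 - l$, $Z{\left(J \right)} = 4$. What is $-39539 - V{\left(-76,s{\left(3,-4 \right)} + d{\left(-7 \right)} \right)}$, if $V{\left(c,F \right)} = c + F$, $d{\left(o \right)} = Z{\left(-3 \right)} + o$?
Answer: $-39457$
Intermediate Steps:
$d{\left(o \right)} = 4 + o$
$s{\left(l,g \right)} = - l$
$V{\left(c,F \right)} = F + c$
$-39539 - V{\left(-76,s{\left(3,-4 \right)} + d{\left(-7 \right)} \right)} = -39539 - \left(\left(\left(-1\right) 3 + \left(4 - 7\right)\right) - 76\right) = -39539 - \left(\left(-3 - 3\right) - 76\right) = -39539 - \left(-6 - 76\right) = -39539 - -82 = -39539 + 82 = -39457$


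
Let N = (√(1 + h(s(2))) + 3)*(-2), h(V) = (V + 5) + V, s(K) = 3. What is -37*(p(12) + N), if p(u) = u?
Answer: -222 + 148*√3 ≈ 34.344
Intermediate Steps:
h(V) = 5 + 2*V (h(V) = (5 + V) + V = 5 + 2*V)
N = -6 - 4*√3 (N = (√(1 + (5 + 2*3)) + 3)*(-2) = (√(1 + (5 + 6)) + 3)*(-2) = (√(1 + 11) + 3)*(-2) = (√12 + 3)*(-2) = (2*√3 + 3)*(-2) = (3 + 2*√3)*(-2) = -6 - 4*√3 ≈ -12.928)
-37*(p(12) + N) = -37*(12 + (-6 - 4*√3)) = -37*(6 - 4*√3) = -222 + 148*√3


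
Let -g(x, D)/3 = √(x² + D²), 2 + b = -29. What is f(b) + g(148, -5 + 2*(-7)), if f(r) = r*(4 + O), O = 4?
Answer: -248 - 3*√22265 ≈ -695.64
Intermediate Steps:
b = -31 (b = -2 - 29 = -31)
f(r) = 8*r (f(r) = r*(4 + 4) = r*8 = 8*r)
g(x, D) = -3*√(D² + x²) (g(x, D) = -3*√(x² + D²) = -3*√(D² + x²))
f(b) + g(148, -5 + 2*(-7)) = 8*(-31) - 3*√((-5 + 2*(-7))² + 148²) = -248 - 3*√((-5 - 14)² + 21904) = -248 - 3*√((-19)² + 21904) = -248 - 3*√(361 + 21904) = -248 - 3*√22265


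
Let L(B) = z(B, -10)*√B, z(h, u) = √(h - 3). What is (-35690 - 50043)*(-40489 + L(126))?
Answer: 3471243437 - 257199*√1722 ≈ 3.4606e+9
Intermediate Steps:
z(h, u) = √(-3 + h)
L(B) = √B*√(-3 + B) (L(B) = √(-3 + B)*√B = √B*√(-3 + B))
(-35690 - 50043)*(-40489 + L(126)) = (-35690 - 50043)*(-40489 + √126*√(-3 + 126)) = -85733*(-40489 + (3*√14)*√123) = -85733*(-40489 + 3*√1722) = 3471243437 - 257199*√1722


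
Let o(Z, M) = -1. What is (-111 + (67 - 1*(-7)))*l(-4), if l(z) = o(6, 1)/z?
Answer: -37/4 ≈ -9.2500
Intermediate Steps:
l(z) = -1/z
(-111 + (67 - 1*(-7)))*l(-4) = (-111 + (67 - 1*(-7)))*(-1/(-4)) = (-111 + (67 + 7))*(-1*(-¼)) = (-111 + 74)*(¼) = -37*¼ = -37/4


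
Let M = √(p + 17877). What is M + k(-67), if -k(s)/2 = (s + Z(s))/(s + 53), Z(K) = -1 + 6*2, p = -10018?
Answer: -8 + √7859 ≈ 80.651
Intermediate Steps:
M = √7859 (M = √(-10018 + 17877) = √7859 ≈ 88.651)
Z(K) = 11 (Z(K) = -1 + 12 = 11)
k(s) = -2*(11 + s)/(53 + s) (k(s) = -2*(s + 11)/(s + 53) = -2*(11 + s)/(53 + s))
M + k(-67) = √7859 + 2*(-11 - 1*(-67))/(53 - 67) = √7859 + 2*(-11 + 67)/(-14) = √7859 + 2*(-1/14)*56 = √7859 - 8 = -8 + √7859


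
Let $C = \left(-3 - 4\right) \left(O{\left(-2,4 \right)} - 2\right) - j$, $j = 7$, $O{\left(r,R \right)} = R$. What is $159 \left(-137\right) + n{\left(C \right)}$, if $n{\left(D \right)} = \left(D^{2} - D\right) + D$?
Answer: $-21342$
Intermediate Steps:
$C = -21$ ($C = \left(-3 - 4\right) \left(4 - 2\right) - 7 = \left(-7\right) 2 - 7 = -14 - 7 = -21$)
$n{\left(D \right)} = D^{2}$
$159 \left(-137\right) + n{\left(C \right)} = 159 \left(-137\right) + \left(-21\right)^{2} = -21783 + 441 = -21342$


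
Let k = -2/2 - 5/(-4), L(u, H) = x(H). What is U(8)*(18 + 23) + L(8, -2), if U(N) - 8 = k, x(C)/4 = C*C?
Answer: 1417/4 ≈ 354.25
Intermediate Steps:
x(C) = 4*C² (x(C) = 4*(C*C) = 4*C²)
L(u, H) = 4*H²
k = ¼ (k = -2*½ - 5*(-¼) = -1 + 5/4 = ¼ ≈ 0.25000)
U(N) = 33/4 (U(N) = 8 + ¼ = 33/4)
U(8)*(18 + 23) + L(8, -2) = 33*(18 + 23)/4 + 4*(-2)² = (33/4)*41 + 4*4 = 1353/4 + 16 = 1417/4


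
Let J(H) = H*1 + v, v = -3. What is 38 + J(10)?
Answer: 45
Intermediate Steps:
J(H) = -3 + H (J(H) = H*1 - 3 = H - 3 = -3 + H)
38 + J(10) = 38 + (-3 + 10) = 38 + 7 = 45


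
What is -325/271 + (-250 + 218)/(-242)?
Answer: -34989/32791 ≈ -1.0670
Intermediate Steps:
-325/271 + (-250 + 218)/(-242) = -325*1/271 - 32*(-1/242) = -325/271 + 16/121 = -34989/32791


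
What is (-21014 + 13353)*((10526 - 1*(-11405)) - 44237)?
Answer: 170886266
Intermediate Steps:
(-21014 + 13353)*((10526 - 1*(-11405)) - 44237) = -7661*((10526 + 11405) - 44237) = -7661*(21931 - 44237) = -7661*(-22306) = 170886266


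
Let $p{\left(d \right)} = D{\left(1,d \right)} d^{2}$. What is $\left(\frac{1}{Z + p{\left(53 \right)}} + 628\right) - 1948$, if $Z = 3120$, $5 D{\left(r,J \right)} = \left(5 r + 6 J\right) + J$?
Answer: $- \frac{1414754875}{1071784} \approx -1320.0$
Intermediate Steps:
$D{\left(r,J \right)} = r + \frac{7 J}{5}$ ($D{\left(r,J \right)} = \frac{\left(5 r + 6 J\right) + J}{5} = \frac{5 r + 7 J}{5} = r + \frac{7 J}{5}$)
$p{\left(d \right)} = d^{2} \left(1 + \frac{7 d}{5}\right)$ ($p{\left(d \right)} = \left(1 + \frac{7 d}{5}\right) d^{2} = d^{2} \left(1 + \frac{7 d}{5}\right)$)
$\left(\frac{1}{Z + p{\left(53 \right)}} + 628\right) - 1948 = \left(\frac{1}{3120 + \frac{53^{2} \left(5 + 7 \cdot 53\right)}{5}} + 628\right) - 1948 = \left(\frac{1}{3120 + \frac{1}{5} \cdot 2809 \left(5 + 371\right)} + 628\right) - 1948 = \left(\frac{1}{3120 + \frac{1}{5} \cdot 2809 \cdot 376} + 628\right) - 1948 = \left(\frac{1}{3120 + \frac{1056184}{5}} + 628\right) - 1948 = \left(\frac{1}{\frac{1071784}{5}} + 628\right) - 1948 = \left(\frac{5}{1071784} + 628\right) - 1948 = \frac{673080357}{1071784} - 1948 = - \frac{1414754875}{1071784}$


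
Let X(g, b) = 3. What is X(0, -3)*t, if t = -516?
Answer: -1548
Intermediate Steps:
X(0, -3)*t = 3*(-516) = -1548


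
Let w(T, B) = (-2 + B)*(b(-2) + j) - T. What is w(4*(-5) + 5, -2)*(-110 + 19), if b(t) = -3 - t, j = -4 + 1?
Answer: -2821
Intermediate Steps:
j = -3
w(T, B) = 8 - T - 4*B (w(T, B) = (-2 + B)*((-3 - 1*(-2)) - 3) - T = (-2 + B)*((-3 + 2) - 3) - T = (-2 + B)*(-1 - 3) - T = (-2 + B)*(-4) - T = (8 - 4*B) - T = 8 - T - 4*B)
w(4*(-5) + 5, -2)*(-110 + 19) = (8 - (4*(-5) + 5) - 4*(-2))*(-110 + 19) = (8 - (-20 + 5) + 8)*(-91) = (8 - 1*(-15) + 8)*(-91) = (8 + 15 + 8)*(-91) = 31*(-91) = -2821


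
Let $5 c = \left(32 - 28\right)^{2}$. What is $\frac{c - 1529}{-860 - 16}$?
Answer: $\frac{2543}{1460} \approx 1.7418$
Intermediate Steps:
$c = \frac{16}{5}$ ($c = \frac{\left(32 - 28\right)^{2}}{5} = \frac{4^{2}}{5} = \frac{1}{5} \cdot 16 = \frac{16}{5} \approx 3.2$)
$\frac{c - 1529}{-860 - 16} = \frac{\frac{16}{5} - 1529}{-860 - 16} = - \frac{7629}{5 \left(-860 + \left(-16 + 0\right)\right)} = - \frac{7629}{5 \left(-860 - 16\right)} = - \frac{7629}{5 \left(-876\right)} = \left(- \frac{7629}{5}\right) \left(- \frac{1}{876}\right) = \frac{2543}{1460}$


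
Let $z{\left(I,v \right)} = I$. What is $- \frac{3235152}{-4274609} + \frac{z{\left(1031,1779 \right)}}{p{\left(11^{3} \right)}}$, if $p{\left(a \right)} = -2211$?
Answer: $\frac{2745799193}{9451160499} \approx 0.29052$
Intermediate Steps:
$- \frac{3235152}{-4274609} + \frac{z{\left(1031,1779 \right)}}{p{\left(11^{3} \right)}} = - \frac{3235152}{-4274609} + \frac{1031}{-2211} = \left(-3235152\right) \left(- \frac{1}{4274609}\right) + 1031 \left(- \frac{1}{2211}\right) = \frac{3235152}{4274609} - \frac{1031}{2211} = \frac{2745799193}{9451160499}$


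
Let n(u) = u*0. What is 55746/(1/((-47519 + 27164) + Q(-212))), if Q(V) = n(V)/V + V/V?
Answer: -1134654084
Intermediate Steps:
n(u) = 0
Q(V) = 1 (Q(V) = 0/V + V/V = 0 + 1 = 1)
55746/(1/((-47519 + 27164) + Q(-212))) = 55746/(1/((-47519 + 27164) + 1)) = 55746/(1/(-20355 + 1)) = 55746/(1/(-20354)) = 55746/(-1/20354) = 55746*(-20354) = -1134654084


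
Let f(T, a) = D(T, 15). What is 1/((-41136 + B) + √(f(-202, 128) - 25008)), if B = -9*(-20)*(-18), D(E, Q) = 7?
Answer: -44376/1969254377 - I*√25001/1969254377 ≈ -2.2534e-5 - 8.0293e-8*I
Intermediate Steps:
f(T, a) = 7
B = -3240 (B = 180*(-18) = -3240)
1/((-41136 + B) + √(f(-202, 128) - 25008)) = 1/((-41136 - 3240) + √(7 - 25008)) = 1/(-44376 + √(-25001)) = 1/(-44376 + I*√25001)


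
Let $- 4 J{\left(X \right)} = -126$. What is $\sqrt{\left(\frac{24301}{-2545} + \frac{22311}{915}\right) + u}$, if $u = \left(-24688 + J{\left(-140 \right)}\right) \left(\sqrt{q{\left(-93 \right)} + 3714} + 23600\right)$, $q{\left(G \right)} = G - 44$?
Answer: $\frac{\sqrt{-56096873237363689440 - 16638903503079550 \sqrt{73}}}{310490} \approx 24153.0 i$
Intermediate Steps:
$q{\left(G \right)} = -44 + G$
$J{\left(X \right)} = \frac{63}{2}$ ($J{\left(X \right)} = \left(- \frac{1}{4}\right) \left(-126\right) = \frac{63}{2}$)
$u = -581893400 - \frac{345191 \sqrt{73}}{2}$ ($u = \left(-24688 + \frac{63}{2}\right) \left(\sqrt{\left(-44 - 93\right) + 3714} + 23600\right) = - \frac{49313 \left(\sqrt{-137 + 3714} + 23600\right)}{2} = - \frac{49313 \left(\sqrt{3577} + 23600\right)}{2} = - \frac{49313 \left(7 \sqrt{73} + 23600\right)}{2} = - \frac{49313 \left(23600 + 7 \sqrt{73}\right)}{2} = -581893400 - \frac{345191 \sqrt{73}}{2} \approx -5.8337 \cdot 10^{8}$)
$\sqrt{\left(\frac{24301}{-2545} + \frac{22311}{915}\right) + u} = \sqrt{\left(\frac{24301}{-2545} + \frac{22311}{915}\right) - \left(581893400 + \frac{345191 \sqrt{73}}{2}\right)} = \sqrt{\left(24301 \left(- \frac{1}{2545}\right) + 22311 \cdot \frac{1}{915}\right) - \left(581893400 + \frac{345191 \sqrt{73}}{2}\right)} = \sqrt{\left(- \frac{24301}{2545} + \frac{7437}{305}\right) - \left(581893400 + \frac{345191 \sqrt{73}}{2}\right)} = \sqrt{\frac{2303072}{155245} - \left(581893400 + \frac{345191 \sqrt{73}}{2}\right)} = \sqrt{- \frac{90336038579928}{155245} - \frac{345191 \sqrt{73}}{2}}$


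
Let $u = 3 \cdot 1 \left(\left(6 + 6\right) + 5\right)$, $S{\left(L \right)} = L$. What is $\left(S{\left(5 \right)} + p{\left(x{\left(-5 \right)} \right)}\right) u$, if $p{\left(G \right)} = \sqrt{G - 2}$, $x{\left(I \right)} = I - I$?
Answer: $255 + 51 i \sqrt{2} \approx 255.0 + 72.125 i$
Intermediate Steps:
$x{\left(I \right)} = 0$
$u = 51$ ($u = 3 \left(12 + 5\right) = 3 \cdot 17 = 51$)
$p{\left(G \right)} = \sqrt{-2 + G}$
$\left(S{\left(5 \right)} + p{\left(x{\left(-5 \right)} \right)}\right) u = \left(5 + \sqrt{-2 + 0}\right) 51 = \left(5 + \sqrt{-2}\right) 51 = \left(5 + i \sqrt{2}\right) 51 = 255 + 51 i \sqrt{2}$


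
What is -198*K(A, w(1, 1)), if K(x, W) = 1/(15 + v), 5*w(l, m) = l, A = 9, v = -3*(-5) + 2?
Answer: -99/16 ≈ -6.1875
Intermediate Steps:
v = 17 (v = 15 + 2 = 17)
w(l, m) = l/5
K(x, W) = 1/32 (K(x, W) = 1/(15 + 17) = 1/32)
-198*K(A, w(1, 1)) = -198*1/32 = -99/16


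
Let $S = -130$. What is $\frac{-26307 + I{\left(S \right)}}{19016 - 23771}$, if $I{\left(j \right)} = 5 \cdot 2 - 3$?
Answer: $\frac{5260}{951} \approx 5.531$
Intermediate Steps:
$I{\left(j \right)} = 7$ ($I{\left(j \right)} = 10 - 3 = 7$)
$\frac{-26307 + I{\left(S \right)}}{19016 - 23771} = \frac{-26307 + 7}{19016 - 23771} = - \frac{26300}{-4755} = \left(-26300\right) \left(- \frac{1}{4755}\right) = \frac{5260}{951}$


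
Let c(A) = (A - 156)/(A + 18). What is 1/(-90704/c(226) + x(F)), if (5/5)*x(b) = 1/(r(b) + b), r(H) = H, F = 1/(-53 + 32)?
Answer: -70/22132511 ≈ -3.1628e-6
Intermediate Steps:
F = -1/21 (F = 1/(-21) = -1/21 ≈ -0.047619)
c(A) = (-156 + A)/(18 + A)
x(b) = 1/(2*b) (x(b) = 1/(b + b) = 1/(2*b))
1/(-90704/c(226) + x(F)) = 1/(-90704*(18 + 226)/(-156 + 226) + 1/(2*(-1/21))) = 1/(-90704/(70/244) + (1/2)*(-21)) = 1/(-90704/((1/244)*70) - 21/2) = 1/(-90704/35/122 - 21/2) = 1/(-90704*122/35 - 21/2) = 1/(-11065888/35 - 21/2) = 1/(-22132511/70) = -70/22132511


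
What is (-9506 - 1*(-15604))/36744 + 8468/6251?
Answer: 174633395/114843372 ≈ 1.5206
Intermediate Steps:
(-9506 - 1*(-15604))/36744 + 8468/6251 = (-9506 + 15604)*(1/36744) + 8468*(1/6251) = 6098*(1/36744) + 8468/6251 = 3049/18372 + 8468/6251 = 174633395/114843372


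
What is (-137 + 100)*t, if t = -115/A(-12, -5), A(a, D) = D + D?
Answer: -851/2 ≈ -425.50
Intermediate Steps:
A(a, D) = 2*D
t = 23/2 (t = -115/(2*(-5)) = -115/(-10) = -115*(-⅒) = 23/2 ≈ 11.500)
(-137 + 100)*t = (-137 + 100)*(23/2) = -37*23/2 = -851/2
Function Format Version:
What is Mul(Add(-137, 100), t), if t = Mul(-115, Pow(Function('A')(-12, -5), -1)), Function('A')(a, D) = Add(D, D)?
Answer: Rational(-851, 2) ≈ -425.50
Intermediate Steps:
Function('A')(a, D) = Mul(2, D)
t = Rational(23, 2) (t = Mul(-115, Pow(Mul(2, -5), -1)) = Mul(-115, Pow(-10, -1)) = Mul(-115, Rational(-1, 10)) = Rational(23, 2) ≈ 11.500)
Mul(Add(-137, 100), t) = Mul(Add(-137, 100), Rational(23, 2)) = Mul(-37, Rational(23, 2)) = Rational(-851, 2)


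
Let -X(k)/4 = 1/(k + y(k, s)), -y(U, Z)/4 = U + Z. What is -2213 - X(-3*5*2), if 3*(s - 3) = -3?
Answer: -90731/41 ≈ -2213.0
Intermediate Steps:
s = 2 (s = 3 + (⅓)*(-3) = 3 - 1 = 2)
y(U, Z) = -4*U - 4*Z (y(U, Z) = -4*(U + Z) = -4*U - 4*Z)
X(k) = -4/(-8 - 3*k) (X(k) = -4/(k + (-4*k - 4*2)) = -4/(k + (-4*k - 8)) = -4/(k + (-8 - 4*k)) = -4/(-8 - 3*k))
-2213 - X(-3*5*2) = -2213 - 4/(8 + 3*(-3*5*2)) = -2213 - 4/(8 + 3*(-15*2)) = -2213 - 4/(8 + 3*(-30)) = -2213 - 4/(8 - 90) = -2213 - 4/(-82) = -2213 - 4*(-1)/82 = -2213 - 1*(-2/41) = -2213 + 2/41 = -90731/41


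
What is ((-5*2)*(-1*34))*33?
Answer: 11220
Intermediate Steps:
((-5*2)*(-1*34))*33 = -10*(-34)*33 = 340*33 = 11220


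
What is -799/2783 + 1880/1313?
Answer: 4182953/3654079 ≈ 1.1447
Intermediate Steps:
-799/2783 + 1880/1313 = 4182953/3654079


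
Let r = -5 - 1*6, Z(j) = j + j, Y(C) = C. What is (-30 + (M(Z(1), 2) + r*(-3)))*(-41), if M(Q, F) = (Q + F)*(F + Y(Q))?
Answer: -779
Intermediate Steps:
Z(j) = 2*j
M(Q, F) = (F + Q)**2 (M(Q, F) = (Q + F)*(F + Q) = (F + Q)*(F + Q) = (F + Q)**2)
r = -11 (r = -5 - 6 = -11)
(-30 + (M(Z(1), 2) + r*(-3)))*(-41) = (-30 + ((2**2 + (2*1)**2 + 2*2*(2*1)) - 11*(-3)))*(-41) = (-30 + ((4 + 2**2 + 2*2*2) + 33))*(-41) = (-30 + ((4 + 4 + 8) + 33))*(-41) = (-30 + (16 + 33))*(-41) = (-30 + 49)*(-41) = 19*(-41) = -779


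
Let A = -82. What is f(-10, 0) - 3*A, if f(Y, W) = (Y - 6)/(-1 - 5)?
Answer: 746/3 ≈ 248.67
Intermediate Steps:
f(Y, W) = 1 - Y/6 (f(Y, W) = (-6 + Y)/(-6) = (-6 + Y)*(-⅙) = 1 - Y/6)
f(-10, 0) - 3*A = (1 - ⅙*(-10)) - 3*(-82) = (1 + 5/3) + 246 = 8/3 + 246 = 746/3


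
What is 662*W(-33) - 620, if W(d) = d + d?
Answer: -44312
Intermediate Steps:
W(d) = 2*d
662*W(-33) - 620 = 662*(2*(-33)) - 620 = 662*(-66) - 620 = -43692 - 620 = -44312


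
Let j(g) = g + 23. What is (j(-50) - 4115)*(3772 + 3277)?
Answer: -29196958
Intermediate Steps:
j(g) = 23 + g
(j(-50) - 4115)*(3772 + 3277) = ((23 - 50) - 4115)*(3772 + 3277) = (-27 - 4115)*7049 = -4142*7049 = -29196958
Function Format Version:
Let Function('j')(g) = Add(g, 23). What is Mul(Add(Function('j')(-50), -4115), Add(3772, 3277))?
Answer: -29196958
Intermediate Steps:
Function('j')(g) = Add(23, g)
Mul(Add(Function('j')(-50), -4115), Add(3772, 3277)) = Mul(Add(Add(23, -50), -4115), Add(3772, 3277)) = Mul(Add(-27, -4115), 7049) = Mul(-4142, 7049) = -29196958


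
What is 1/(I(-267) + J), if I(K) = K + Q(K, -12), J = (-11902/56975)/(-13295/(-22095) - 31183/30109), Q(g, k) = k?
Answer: -1644806887925/458109331236954 ≈ -0.0035904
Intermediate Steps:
J = 791790494121/1644806887925 (J = (-11902*1/56975)/(-13295*(-1/22095) - 31183*1/30109) = -11902/(56975*(2659/4419 - 31183/30109)) = -11902/(56975*(-57737846/133051671)) = -11902/56975*(-133051671/57737846) = 791790494121/1644806887925 ≈ 0.48139)
I(K) = -12 + K (I(K) = K - 12 = -12 + K)
1/(I(-267) + J) = 1/((-12 - 267) + 791790494121/1644806887925) = 1/(-279 + 791790494121/1644806887925) = 1/(-458109331236954/1644806887925) = -1644806887925/458109331236954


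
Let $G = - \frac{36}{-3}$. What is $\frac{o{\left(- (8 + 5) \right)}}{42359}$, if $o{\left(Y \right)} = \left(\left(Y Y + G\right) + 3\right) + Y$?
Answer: $\frac{171}{42359} \approx 0.0040369$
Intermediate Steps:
$G = 12$ ($G = \left(-36\right) \left(- \frac{1}{3}\right) = 12$)
$o{\left(Y \right)} = 15 + Y + Y^{2}$ ($o{\left(Y \right)} = \left(\left(Y Y + 12\right) + 3\right) + Y = \left(\left(Y^{2} + 12\right) + 3\right) + Y = \left(\left(12 + Y^{2}\right) + 3\right) + Y = \left(15 + Y^{2}\right) + Y = 15 + Y + Y^{2}$)
$\frac{o{\left(- (8 + 5) \right)}}{42359} = \frac{15 - \left(8 + 5\right) + \left(- (8 + 5)\right)^{2}}{42359} = \left(15 - 13 + \left(\left(-1\right) 13\right)^{2}\right) \frac{1}{42359} = \left(15 - 13 + \left(-13\right)^{2}\right) \frac{1}{42359} = \left(15 - 13 + 169\right) \frac{1}{42359} = 171 \cdot \frac{1}{42359} = \frac{171}{42359}$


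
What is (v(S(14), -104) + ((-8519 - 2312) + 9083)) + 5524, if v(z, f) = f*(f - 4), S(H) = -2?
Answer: 15008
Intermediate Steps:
v(z, f) = f*(-4 + f)
(v(S(14), -104) + ((-8519 - 2312) + 9083)) + 5524 = (-104*(-4 - 104) + ((-8519 - 2312) + 9083)) + 5524 = (-104*(-108) + (-10831 + 9083)) + 5524 = (11232 - 1748) + 5524 = 9484 + 5524 = 15008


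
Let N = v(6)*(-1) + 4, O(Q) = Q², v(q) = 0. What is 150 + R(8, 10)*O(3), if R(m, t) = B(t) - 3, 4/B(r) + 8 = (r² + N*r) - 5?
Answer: 15657/127 ≈ 123.28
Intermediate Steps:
N = 4 (N = 0*(-1) + 4 = 0 + 4 = 4)
B(r) = 4/(-13 + r² + 4*r) (B(r) = 4/(-8 + ((r² + 4*r) - 5)) = 4/(-8 + (-5 + r² + 4*r)) = 4/(-13 + r² + 4*r))
R(m, t) = -3 + 4/(-13 + t² + 4*t) (R(m, t) = 4/(-13 + t² + 4*t) - 3 = -3 + 4/(-13 + t² + 4*t))
150 + R(8, 10)*O(3) = 150 + ((43 - 12*10 - 3*10²)/(-13 + 10² + 4*10))*3² = 150 + ((43 - 120 - 3*100)/(-13 + 100 + 40))*9 = 150 + ((43 - 120 - 300)/127)*9 = 150 + ((1/127)*(-377))*9 = 150 - 377/127*9 = 150 - 3393/127 = 15657/127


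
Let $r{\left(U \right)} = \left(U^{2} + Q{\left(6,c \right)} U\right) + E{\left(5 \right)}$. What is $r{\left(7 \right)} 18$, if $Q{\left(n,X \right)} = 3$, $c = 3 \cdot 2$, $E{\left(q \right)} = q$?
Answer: $1350$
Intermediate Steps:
$c = 6$
$r{\left(U \right)} = 5 + U^{2} + 3 U$ ($r{\left(U \right)} = \left(U^{2} + 3 U\right) + 5 = 5 + U^{2} + 3 U$)
$r{\left(7 \right)} 18 = \left(5 + 7^{2} + 3 \cdot 7\right) 18 = \left(5 + 49 + 21\right) 18 = 75 \cdot 18 = 1350$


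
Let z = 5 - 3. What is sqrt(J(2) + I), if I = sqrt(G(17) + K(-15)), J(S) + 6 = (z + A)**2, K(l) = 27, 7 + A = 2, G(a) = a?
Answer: sqrt(3 + 2*sqrt(11)) ≈ 3.1037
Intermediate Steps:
z = 2
A = -5 (A = -7 + 2 = -5)
J(S) = 3 (J(S) = -6 + (2 - 5)**2 = -6 + (-3)**2 = -6 + 9 = 3)
I = 2*sqrt(11) (I = sqrt(17 + 27) = sqrt(44) = 2*sqrt(11) ≈ 6.6332)
sqrt(J(2) + I) = sqrt(3 + 2*sqrt(11))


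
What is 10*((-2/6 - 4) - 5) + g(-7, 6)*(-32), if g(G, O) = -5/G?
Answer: -2440/21 ≈ -116.19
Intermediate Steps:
g(G, O) = -5/G
10*((-2/6 - 4) - 5) + g(-7, 6)*(-32) = 10*((-2/6 - 4) - 5) - 5/(-7)*(-32) = 10*((-2*⅙ - 4) - 5) - 5*(-⅐)*(-32) = 10*((-⅓ - 4) - 5) + (5/7)*(-32) = 10*(-13/3 - 5) - 160/7 = 10*(-28/3) - 160/7 = -280/3 - 160/7 = -2440/21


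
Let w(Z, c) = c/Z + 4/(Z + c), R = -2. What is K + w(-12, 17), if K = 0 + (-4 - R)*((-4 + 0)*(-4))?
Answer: -1957/60 ≈ -32.617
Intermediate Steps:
w(Z, c) = 4/(Z + c) + c/Z
K = -32 (K = 0 + (-4 - 1*(-2))*((-4 + 0)*(-4)) = 0 + (-4 + 2)*(-4*(-4)) = 0 - 2*16 = 0 - 32 = -32)
K + w(-12, 17) = -32 + (17² + 4*(-12) - 12*17)/((-12)*(-12 + 17)) = -32 - 1/12*(289 - 48 - 204)/5 = -32 - 1/12*⅕*37 = -32 - 37/60 = -1957/60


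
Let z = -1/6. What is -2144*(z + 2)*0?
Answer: 0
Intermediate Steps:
z = -⅙ (z = -1*⅙ = -⅙ ≈ -0.16667)
-2144*(z + 2)*0 = -2144*(-⅙ + 2)*0 = -11792*0/3 = -2144*0 = 0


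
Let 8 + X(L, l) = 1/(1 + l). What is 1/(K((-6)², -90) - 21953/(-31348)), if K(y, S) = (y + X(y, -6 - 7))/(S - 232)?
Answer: 30282168/18581203 ≈ 1.6297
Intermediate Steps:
X(L, l) = -8 + 1/(1 + l)
K(y, S) = (-97/12 + y)/(-232 + S) (K(y, S) = (y + (-7 - 8*(-6 - 7))/(1 + (-6 - 7)))/(S - 232) = (y + (-7 - 8*(-13))/(1 - 13))/(-232 + S) = (y + (-7 + 104)/(-12))/(-232 + S) = (y - 1/12*97)/(-232 + S) = (y - 97/12)/(-232 + S) = (-97/12 + y)/(-232 + S))
1/(K((-6)², -90) - 21953/(-31348)) = 1/((-97/12 + (-6)²)/(-232 - 90) - 21953/(-31348)) = 1/((-97/12 + 36)/(-322) - 21953*(-1/31348)) = 1/(-1/322*335/12 + 21953/31348) = 1/(-335/3864 + 21953/31348) = 1/(18581203/30282168) = 30282168/18581203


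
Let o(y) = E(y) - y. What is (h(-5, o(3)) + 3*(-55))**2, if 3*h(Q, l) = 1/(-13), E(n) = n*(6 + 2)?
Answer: 41422096/1521 ≈ 27233.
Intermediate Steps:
E(n) = 8*n (E(n) = n*8 = 8*n)
o(y) = 7*y (o(y) = 8*y - y = 7*y)
h(Q, l) = -1/39 (h(Q, l) = (1/3)/(-13) = (1/3)*(-1/13) = -1/39)
(h(-5, o(3)) + 3*(-55))**2 = (-1/39 + 3*(-55))**2 = (-1/39 - 165)**2 = (-6436/39)**2 = 41422096/1521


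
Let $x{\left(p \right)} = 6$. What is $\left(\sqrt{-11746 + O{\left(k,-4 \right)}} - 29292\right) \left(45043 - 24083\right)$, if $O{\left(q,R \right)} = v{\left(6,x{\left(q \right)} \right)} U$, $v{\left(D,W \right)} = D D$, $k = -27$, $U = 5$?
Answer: $-613960320 + 20960 i \sqrt{11566} \approx -6.1396 \cdot 10^{8} + 2.2542 \cdot 10^{6} i$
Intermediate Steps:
$v{\left(D,W \right)} = D^{2}$
$O{\left(q,R \right)} = 180$ ($O{\left(q,R \right)} = 6^{2} \cdot 5 = 36 \cdot 5 = 180$)
$\left(\sqrt{-11746 + O{\left(k,-4 \right)}} - 29292\right) \left(45043 - 24083\right) = \left(\sqrt{-11746 + 180} - 29292\right) \left(45043 - 24083\right) = \left(\sqrt{-11566} - 29292\right) 20960 = \left(i \sqrt{11566} - 29292\right) 20960 = \left(-29292 + i \sqrt{11566}\right) 20960 = -613960320 + 20960 i \sqrt{11566}$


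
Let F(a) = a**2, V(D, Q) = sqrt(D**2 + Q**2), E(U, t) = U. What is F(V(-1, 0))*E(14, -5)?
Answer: 14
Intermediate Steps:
F(V(-1, 0))*E(14, -5) = (sqrt((-1)**2 + 0**2))**2*14 = (sqrt(1 + 0))**2*14 = (sqrt(1))**2*14 = 1**2*14 = 1*14 = 14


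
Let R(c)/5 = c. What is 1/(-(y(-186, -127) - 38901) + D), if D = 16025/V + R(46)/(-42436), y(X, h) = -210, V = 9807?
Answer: 208084926/8138748431431 ≈ 2.5567e-5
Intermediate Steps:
R(c) = 5*c
D = 338890645/208084926 (D = 16025/9807 + (5*46)/(-42436) = 16025*(1/9807) + 230*(-1/42436) = 16025/9807 - 115/21218 = 338890645/208084926 ≈ 1.6286)
1/(-(y(-186, -127) - 38901) + D) = 1/(-(-210 - 38901) + 338890645/208084926) = 1/(-1*(-39111) + 338890645/208084926) = 1/(39111 + 338890645/208084926) = 1/(8138748431431/208084926) = 208084926/8138748431431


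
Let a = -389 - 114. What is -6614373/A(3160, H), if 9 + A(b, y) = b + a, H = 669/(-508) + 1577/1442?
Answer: -19983/8 ≈ -2497.9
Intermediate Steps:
a = -503
H = -81791/366268 (H = 669*(-1/508) + 1577*(1/1442) = -669/508 + 1577/1442 = -81791/366268 ≈ -0.22331)
A(b, y) = -512 + b (A(b, y) = -9 + (b - 503) = -9 + (-503 + b) = -512 + b)
-6614373/A(3160, H) = -6614373/(-512 + 3160) = -6614373/2648 = -6614373*1/2648 = -19983/8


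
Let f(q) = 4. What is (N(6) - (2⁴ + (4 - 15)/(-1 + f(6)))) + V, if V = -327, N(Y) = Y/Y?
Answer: -1015/3 ≈ -338.33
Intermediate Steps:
N(Y) = 1
(N(6) - (2⁴ + (4 - 15)/(-1 + f(6)))) + V = (1 - (2⁴ + (4 - 15)/(-1 + 4))) - 327 = (1 - (16 - 11/3)) - 327 = (1 - 1*37/3) - 327 = (1 - 37/3) - 327 = -34/3 - 327 = -1015/3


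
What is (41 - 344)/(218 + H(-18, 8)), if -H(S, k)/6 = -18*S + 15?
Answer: 303/1816 ≈ 0.16685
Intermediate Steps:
H(S, k) = -90 + 108*S (H(S, k) = -6*(-18*S + 15) = -6*(15 - 18*S) = -90 + 108*S)
(41 - 344)/(218 + H(-18, 8)) = (41 - 344)/(218 + (-90 + 108*(-18))) = -303/(218 + (-90 - 1944)) = -303/(218 - 2034) = -303/(-1816) = -303*(-1/1816) = 303/1816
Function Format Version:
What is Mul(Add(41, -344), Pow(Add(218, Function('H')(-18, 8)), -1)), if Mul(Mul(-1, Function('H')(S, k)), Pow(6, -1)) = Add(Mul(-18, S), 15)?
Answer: Rational(303, 1816) ≈ 0.16685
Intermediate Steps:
Function('H')(S, k) = Add(-90, Mul(108, S)) (Function('H')(S, k) = Mul(-6, Add(Mul(-18, S), 15)) = Mul(-6, Add(15, Mul(-18, S))) = Add(-90, Mul(108, S)))
Mul(Add(41, -344), Pow(Add(218, Function('H')(-18, 8)), -1)) = Mul(Add(41, -344), Pow(Add(218, Add(-90, Mul(108, -18))), -1)) = Mul(-303, Pow(Add(218, Add(-90, -1944)), -1)) = Mul(-303, Pow(Add(218, -2034), -1)) = Mul(-303, Pow(-1816, -1)) = Mul(-303, Rational(-1, 1816)) = Rational(303, 1816)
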